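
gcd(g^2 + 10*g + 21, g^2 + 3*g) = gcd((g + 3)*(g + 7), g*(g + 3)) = g + 3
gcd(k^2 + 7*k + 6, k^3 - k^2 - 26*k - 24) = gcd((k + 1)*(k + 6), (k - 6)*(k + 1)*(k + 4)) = k + 1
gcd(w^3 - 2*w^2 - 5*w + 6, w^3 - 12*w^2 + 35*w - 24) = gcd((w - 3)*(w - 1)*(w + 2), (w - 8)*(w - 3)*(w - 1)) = w^2 - 4*w + 3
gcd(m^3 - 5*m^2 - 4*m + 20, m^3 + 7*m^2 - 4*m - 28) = m^2 - 4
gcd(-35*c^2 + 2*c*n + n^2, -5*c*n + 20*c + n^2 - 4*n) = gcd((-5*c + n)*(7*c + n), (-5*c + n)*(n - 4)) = 5*c - n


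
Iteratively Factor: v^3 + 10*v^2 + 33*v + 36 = (v + 3)*(v^2 + 7*v + 12) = (v + 3)^2*(v + 4)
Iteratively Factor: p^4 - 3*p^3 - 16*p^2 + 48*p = (p - 3)*(p^3 - 16*p) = (p - 4)*(p - 3)*(p^2 + 4*p) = p*(p - 4)*(p - 3)*(p + 4)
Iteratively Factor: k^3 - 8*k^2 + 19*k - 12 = (k - 1)*(k^2 - 7*k + 12) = (k - 4)*(k - 1)*(k - 3)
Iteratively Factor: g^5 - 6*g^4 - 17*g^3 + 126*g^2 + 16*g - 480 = (g - 5)*(g^4 - g^3 - 22*g^2 + 16*g + 96) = (g - 5)*(g + 2)*(g^3 - 3*g^2 - 16*g + 48) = (g - 5)*(g - 4)*(g + 2)*(g^2 + g - 12) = (g - 5)*(g - 4)*(g + 2)*(g + 4)*(g - 3)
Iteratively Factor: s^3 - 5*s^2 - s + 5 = (s - 1)*(s^2 - 4*s - 5) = (s - 5)*(s - 1)*(s + 1)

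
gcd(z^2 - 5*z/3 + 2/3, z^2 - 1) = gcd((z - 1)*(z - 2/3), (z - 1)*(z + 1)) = z - 1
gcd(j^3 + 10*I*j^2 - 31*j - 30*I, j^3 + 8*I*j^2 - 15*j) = j^2 + 8*I*j - 15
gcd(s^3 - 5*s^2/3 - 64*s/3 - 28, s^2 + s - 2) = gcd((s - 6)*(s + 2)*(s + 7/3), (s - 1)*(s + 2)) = s + 2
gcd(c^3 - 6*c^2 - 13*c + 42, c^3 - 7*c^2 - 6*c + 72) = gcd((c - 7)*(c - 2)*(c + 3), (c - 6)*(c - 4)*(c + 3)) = c + 3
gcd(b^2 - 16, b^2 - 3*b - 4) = b - 4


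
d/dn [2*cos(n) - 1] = -2*sin(n)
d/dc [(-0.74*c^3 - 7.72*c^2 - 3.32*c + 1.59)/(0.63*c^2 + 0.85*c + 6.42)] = (-0.4662*c^4 - 1.258*c^3 - 18.7228*c^2 - 101.1282*c - 22.6659)/(0.3969*c^4 + 1.071*c^3 + 8.8117*c^2 + 10.914*c + 41.2164)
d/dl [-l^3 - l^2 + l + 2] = -3*l^2 - 2*l + 1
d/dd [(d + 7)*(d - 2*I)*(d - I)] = 3*d^2 + d*(14 - 6*I) - 2 - 21*I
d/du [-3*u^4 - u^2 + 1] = -12*u^3 - 2*u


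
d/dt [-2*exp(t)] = -2*exp(t)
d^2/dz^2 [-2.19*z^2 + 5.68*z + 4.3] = -4.38000000000000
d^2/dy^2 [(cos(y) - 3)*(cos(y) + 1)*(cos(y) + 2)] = (9*sin(y)^2 + 4)*cos(y)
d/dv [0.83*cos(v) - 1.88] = -0.83*sin(v)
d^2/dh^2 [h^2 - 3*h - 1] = 2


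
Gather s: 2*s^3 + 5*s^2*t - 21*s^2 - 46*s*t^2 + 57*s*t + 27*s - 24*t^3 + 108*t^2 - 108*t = 2*s^3 + s^2*(5*t - 21) + s*(-46*t^2 + 57*t + 27) - 24*t^3 + 108*t^2 - 108*t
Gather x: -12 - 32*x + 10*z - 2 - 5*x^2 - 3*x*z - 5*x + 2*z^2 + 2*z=-5*x^2 + x*(-3*z - 37) + 2*z^2 + 12*z - 14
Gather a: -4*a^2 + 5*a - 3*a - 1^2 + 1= -4*a^2 + 2*a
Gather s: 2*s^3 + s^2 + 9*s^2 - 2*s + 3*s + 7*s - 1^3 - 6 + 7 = 2*s^3 + 10*s^2 + 8*s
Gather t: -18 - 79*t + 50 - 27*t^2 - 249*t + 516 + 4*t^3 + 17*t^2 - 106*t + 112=4*t^3 - 10*t^2 - 434*t + 660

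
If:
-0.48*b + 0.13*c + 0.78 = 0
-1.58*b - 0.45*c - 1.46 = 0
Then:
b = 0.38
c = -4.59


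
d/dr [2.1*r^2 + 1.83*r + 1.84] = 4.2*r + 1.83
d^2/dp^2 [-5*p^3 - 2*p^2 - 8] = -30*p - 4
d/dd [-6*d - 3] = -6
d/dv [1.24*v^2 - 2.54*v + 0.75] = 2.48*v - 2.54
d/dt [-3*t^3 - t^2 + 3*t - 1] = -9*t^2 - 2*t + 3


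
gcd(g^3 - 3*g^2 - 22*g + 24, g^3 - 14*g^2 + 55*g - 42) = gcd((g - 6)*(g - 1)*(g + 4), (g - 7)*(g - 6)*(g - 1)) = g^2 - 7*g + 6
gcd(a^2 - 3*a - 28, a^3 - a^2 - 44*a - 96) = a + 4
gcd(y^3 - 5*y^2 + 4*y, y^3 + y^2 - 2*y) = y^2 - y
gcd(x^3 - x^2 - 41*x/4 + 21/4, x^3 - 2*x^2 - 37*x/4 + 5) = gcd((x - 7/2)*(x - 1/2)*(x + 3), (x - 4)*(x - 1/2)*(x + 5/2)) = x - 1/2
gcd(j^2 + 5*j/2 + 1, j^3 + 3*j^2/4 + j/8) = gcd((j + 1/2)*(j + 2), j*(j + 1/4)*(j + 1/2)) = j + 1/2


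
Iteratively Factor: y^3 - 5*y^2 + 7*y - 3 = (y - 3)*(y^2 - 2*y + 1) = (y - 3)*(y - 1)*(y - 1)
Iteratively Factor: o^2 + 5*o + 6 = (o + 3)*(o + 2)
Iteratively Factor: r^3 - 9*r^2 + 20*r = (r)*(r^2 - 9*r + 20) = r*(r - 5)*(r - 4)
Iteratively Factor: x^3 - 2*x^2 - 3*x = (x + 1)*(x^2 - 3*x) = x*(x + 1)*(x - 3)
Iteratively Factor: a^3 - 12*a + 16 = (a + 4)*(a^2 - 4*a + 4) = (a - 2)*(a + 4)*(a - 2)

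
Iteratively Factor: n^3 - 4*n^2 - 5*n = (n + 1)*(n^2 - 5*n) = (n - 5)*(n + 1)*(n)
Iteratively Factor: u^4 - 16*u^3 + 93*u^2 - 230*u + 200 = (u - 2)*(u^3 - 14*u^2 + 65*u - 100) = (u - 5)*(u - 2)*(u^2 - 9*u + 20) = (u - 5)^2*(u - 2)*(u - 4)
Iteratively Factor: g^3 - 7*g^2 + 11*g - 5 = (g - 1)*(g^2 - 6*g + 5) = (g - 5)*(g - 1)*(g - 1)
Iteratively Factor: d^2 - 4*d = (d)*(d - 4)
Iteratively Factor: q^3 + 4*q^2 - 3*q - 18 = (q + 3)*(q^2 + q - 6) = (q + 3)^2*(q - 2)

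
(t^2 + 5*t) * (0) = 0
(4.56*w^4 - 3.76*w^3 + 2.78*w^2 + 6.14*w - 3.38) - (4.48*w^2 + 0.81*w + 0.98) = 4.56*w^4 - 3.76*w^3 - 1.7*w^2 + 5.33*w - 4.36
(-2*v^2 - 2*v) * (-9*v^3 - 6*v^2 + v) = 18*v^5 + 30*v^4 + 10*v^3 - 2*v^2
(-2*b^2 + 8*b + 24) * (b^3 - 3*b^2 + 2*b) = -2*b^5 + 14*b^4 - 4*b^3 - 56*b^2 + 48*b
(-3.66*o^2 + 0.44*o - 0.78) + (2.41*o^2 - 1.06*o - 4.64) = -1.25*o^2 - 0.62*o - 5.42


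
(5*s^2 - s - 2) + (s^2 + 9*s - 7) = 6*s^2 + 8*s - 9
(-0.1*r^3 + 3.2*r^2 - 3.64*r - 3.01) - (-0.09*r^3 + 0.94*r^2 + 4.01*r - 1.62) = -0.01*r^3 + 2.26*r^2 - 7.65*r - 1.39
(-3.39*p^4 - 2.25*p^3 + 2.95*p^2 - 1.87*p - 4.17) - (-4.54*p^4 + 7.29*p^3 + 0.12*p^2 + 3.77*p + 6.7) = 1.15*p^4 - 9.54*p^3 + 2.83*p^2 - 5.64*p - 10.87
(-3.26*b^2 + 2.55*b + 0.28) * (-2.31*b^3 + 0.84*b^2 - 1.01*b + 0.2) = 7.5306*b^5 - 8.6289*b^4 + 4.7878*b^3 - 2.9923*b^2 + 0.2272*b + 0.056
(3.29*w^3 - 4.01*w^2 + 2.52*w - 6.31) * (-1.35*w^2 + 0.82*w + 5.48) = -4.4415*w^5 + 8.1113*w^4 + 11.339*w^3 - 11.3899*w^2 + 8.6354*w - 34.5788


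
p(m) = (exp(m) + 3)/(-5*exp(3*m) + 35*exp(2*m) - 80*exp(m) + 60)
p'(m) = (exp(m) + 3)*(15*exp(3*m) - 70*exp(2*m) + 80*exp(m))/(-5*exp(3*m) + 35*exp(2*m) - 80*exp(m) + 60)^2 + exp(m)/(-5*exp(3*m) + 35*exp(2*m) - 80*exp(m) + 60)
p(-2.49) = 0.06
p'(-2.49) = 0.01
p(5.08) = -0.00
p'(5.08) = 0.00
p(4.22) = -0.00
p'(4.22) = 0.00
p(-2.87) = 0.06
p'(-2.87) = 0.01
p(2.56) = -0.00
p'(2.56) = 0.01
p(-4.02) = 0.05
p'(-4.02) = 0.00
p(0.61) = 32.79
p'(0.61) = 820.86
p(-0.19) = 0.26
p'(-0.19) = 0.51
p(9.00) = 0.00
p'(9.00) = 0.00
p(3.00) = 0.00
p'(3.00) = 0.00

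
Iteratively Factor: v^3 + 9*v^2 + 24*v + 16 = (v + 4)*(v^2 + 5*v + 4) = (v + 1)*(v + 4)*(v + 4)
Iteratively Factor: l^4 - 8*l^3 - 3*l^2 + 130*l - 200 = (l - 5)*(l^3 - 3*l^2 - 18*l + 40) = (l - 5)*(l - 2)*(l^2 - l - 20) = (l - 5)*(l - 2)*(l + 4)*(l - 5)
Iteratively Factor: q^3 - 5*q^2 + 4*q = (q - 1)*(q^2 - 4*q) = q*(q - 1)*(q - 4)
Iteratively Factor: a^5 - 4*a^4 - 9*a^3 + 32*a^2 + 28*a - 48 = (a + 2)*(a^4 - 6*a^3 + 3*a^2 + 26*a - 24) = (a + 2)^2*(a^3 - 8*a^2 + 19*a - 12) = (a - 4)*(a + 2)^2*(a^2 - 4*a + 3) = (a - 4)*(a - 1)*(a + 2)^2*(a - 3)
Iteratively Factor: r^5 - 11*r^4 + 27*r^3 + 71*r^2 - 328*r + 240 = (r - 4)*(r^4 - 7*r^3 - r^2 + 67*r - 60) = (r - 4)^2*(r^3 - 3*r^2 - 13*r + 15) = (r - 4)^2*(r - 1)*(r^2 - 2*r - 15) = (r - 5)*(r - 4)^2*(r - 1)*(r + 3)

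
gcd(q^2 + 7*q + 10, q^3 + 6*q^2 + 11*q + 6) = q + 2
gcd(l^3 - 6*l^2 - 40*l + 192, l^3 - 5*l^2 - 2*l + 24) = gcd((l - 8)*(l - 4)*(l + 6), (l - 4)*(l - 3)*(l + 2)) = l - 4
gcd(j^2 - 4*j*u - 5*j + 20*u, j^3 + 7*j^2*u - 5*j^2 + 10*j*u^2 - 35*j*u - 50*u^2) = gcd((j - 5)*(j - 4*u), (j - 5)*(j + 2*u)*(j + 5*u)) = j - 5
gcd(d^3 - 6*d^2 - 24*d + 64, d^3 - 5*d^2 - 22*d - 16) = d - 8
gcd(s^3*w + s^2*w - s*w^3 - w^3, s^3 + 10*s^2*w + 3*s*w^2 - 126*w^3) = 1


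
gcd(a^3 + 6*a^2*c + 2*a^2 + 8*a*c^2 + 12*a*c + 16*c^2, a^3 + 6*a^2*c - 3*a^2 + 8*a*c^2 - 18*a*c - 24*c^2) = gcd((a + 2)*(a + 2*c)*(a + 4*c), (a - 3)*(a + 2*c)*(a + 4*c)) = a^2 + 6*a*c + 8*c^2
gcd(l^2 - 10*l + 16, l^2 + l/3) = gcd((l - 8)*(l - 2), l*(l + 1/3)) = 1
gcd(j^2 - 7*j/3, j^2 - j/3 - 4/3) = 1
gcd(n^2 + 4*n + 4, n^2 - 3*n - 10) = n + 2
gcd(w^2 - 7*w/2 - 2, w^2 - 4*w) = w - 4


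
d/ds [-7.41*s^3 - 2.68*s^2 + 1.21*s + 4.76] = -22.23*s^2 - 5.36*s + 1.21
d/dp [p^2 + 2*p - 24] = 2*p + 2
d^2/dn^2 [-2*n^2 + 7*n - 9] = -4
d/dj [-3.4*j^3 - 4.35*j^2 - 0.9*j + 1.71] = -10.2*j^2 - 8.7*j - 0.9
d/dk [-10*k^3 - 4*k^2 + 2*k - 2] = -30*k^2 - 8*k + 2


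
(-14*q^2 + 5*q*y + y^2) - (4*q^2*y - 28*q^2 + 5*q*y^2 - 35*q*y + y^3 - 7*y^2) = -4*q^2*y + 14*q^2 - 5*q*y^2 + 40*q*y - y^3 + 8*y^2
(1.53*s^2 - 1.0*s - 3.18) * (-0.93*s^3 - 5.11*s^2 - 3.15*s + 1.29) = -1.4229*s^5 - 6.8883*s^4 + 3.2479*s^3 + 21.3735*s^2 + 8.727*s - 4.1022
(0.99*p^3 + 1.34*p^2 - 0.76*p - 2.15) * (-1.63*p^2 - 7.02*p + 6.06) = -1.6137*p^5 - 9.134*p^4 - 2.1686*p^3 + 16.9601*p^2 + 10.4874*p - 13.029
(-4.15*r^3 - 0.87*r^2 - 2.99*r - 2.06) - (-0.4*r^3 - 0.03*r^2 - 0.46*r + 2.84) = -3.75*r^3 - 0.84*r^2 - 2.53*r - 4.9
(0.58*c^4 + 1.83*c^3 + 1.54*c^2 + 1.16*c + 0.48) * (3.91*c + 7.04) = 2.2678*c^5 + 11.2385*c^4 + 18.9046*c^3 + 15.3772*c^2 + 10.0432*c + 3.3792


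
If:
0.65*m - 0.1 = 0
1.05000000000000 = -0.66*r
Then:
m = 0.15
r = -1.59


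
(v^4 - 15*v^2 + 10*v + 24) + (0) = v^4 - 15*v^2 + 10*v + 24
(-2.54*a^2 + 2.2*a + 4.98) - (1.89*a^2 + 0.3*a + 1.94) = -4.43*a^2 + 1.9*a + 3.04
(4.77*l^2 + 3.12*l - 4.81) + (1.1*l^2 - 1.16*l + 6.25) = 5.87*l^2 + 1.96*l + 1.44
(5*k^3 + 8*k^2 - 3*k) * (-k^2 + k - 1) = -5*k^5 - 3*k^4 + 6*k^3 - 11*k^2 + 3*k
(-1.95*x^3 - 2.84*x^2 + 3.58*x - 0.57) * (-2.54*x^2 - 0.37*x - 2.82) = 4.953*x^5 + 7.9351*x^4 - 2.5434*x^3 + 8.132*x^2 - 9.8847*x + 1.6074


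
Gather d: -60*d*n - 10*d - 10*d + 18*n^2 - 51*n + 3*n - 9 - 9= d*(-60*n - 20) + 18*n^2 - 48*n - 18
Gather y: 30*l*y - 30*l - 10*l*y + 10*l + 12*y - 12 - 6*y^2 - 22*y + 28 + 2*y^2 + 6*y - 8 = -20*l - 4*y^2 + y*(20*l - 4) + 8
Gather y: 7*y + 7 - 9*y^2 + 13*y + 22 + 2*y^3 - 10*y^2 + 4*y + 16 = 2*y^3 - 19*y^2 + 24*y + 45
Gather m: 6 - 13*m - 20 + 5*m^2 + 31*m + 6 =5*m^2 + 18*m - 8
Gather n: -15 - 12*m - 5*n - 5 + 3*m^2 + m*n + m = 3*m^2 - 11*m + n*(m - 5) - 20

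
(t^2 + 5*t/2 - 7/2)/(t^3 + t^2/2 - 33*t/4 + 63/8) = 4*(t - 1)/(4*t^2 - 12*t + 9)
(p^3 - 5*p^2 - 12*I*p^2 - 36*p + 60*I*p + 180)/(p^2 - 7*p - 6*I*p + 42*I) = (p^2 - p*(5 + 6*I) + 30*I)/(p - 7)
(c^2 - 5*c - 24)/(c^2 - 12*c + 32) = (c + 3)/(c - 4)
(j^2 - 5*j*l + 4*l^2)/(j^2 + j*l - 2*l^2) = (j - 4*l)/(j + 2*l)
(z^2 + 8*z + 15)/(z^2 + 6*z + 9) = (z + 5)/(z + 3)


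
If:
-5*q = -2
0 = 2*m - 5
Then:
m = 5/2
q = 2/5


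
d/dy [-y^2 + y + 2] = 1 - 2*y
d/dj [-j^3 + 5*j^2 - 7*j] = -3*j^2 + 10*j - 7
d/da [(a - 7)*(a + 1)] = 2*a - 6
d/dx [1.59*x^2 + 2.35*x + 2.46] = 3.18*x + 2.35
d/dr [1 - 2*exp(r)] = -2*exp(r)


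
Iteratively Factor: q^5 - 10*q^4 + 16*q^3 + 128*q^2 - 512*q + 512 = (q + 4)*(q^4 - 14*q^3 + 72*q^2 - 160*q + 128) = (q - 4)*(q + 4)*(q^3 - 10*q^2 + 32*q - 32) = (q - 4)^2*(q + 4)*(q^2 - 6*q + 8) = (q - 4)^2*(q - 2)*(q + 4)*(q - 4)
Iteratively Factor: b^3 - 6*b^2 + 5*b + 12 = (b - 3)*(b^2 - 3*b - 4) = (b - 4)*(b - 3)*(b + 1)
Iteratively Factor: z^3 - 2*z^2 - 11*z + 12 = (z - 1)*(z^2 - z - 12) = (z - 4)*(z - 1)*(z + 3)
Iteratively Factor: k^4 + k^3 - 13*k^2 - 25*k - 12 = (k - 4)*(k^3 + 5*k^2 + 7*k + 3) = (k - 4)*(k + 1)*(k^2 + 4*k + 3) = (k - 4)*(k + 1)*(k + 3)*(k + 1)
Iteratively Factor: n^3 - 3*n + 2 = (n + 2)*(n^2 - 2*n + 1) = (n - 1)*(n + 2)*(n - 1)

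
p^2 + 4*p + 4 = (p + 2)^2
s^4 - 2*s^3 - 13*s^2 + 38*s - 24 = (s - 3)*(s - 2)*(s - 1)*(s + 4)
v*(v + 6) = v^2 + 6*v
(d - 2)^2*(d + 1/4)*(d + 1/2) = d^4 - 13*d^3/4 + 9*d^2/8 + 5*d/2 + 1/2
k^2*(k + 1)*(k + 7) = k^4 + 8*k^3 + 7*k^2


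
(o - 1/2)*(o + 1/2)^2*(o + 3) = o^4 + 7*o^3/2 + 5*o^2/4 - 7*o/8 - 3/8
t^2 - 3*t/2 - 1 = (t - 2)*(t + 1/2)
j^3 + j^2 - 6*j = j*(j - 2)*(j + 3)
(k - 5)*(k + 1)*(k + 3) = k^3 - k^2 - 17*k - 15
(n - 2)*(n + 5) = n^2 + 3*n - 10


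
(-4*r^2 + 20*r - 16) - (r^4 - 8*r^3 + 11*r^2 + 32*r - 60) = -r^4 + 8*r^3 - 15*r^2 - 12*r + 44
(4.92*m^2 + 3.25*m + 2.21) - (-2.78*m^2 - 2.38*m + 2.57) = 7.7*m^2 + 5.63*m - 0.36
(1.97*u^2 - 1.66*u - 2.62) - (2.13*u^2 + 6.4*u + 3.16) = -0.16*u^2 - 8.06*u - 5.78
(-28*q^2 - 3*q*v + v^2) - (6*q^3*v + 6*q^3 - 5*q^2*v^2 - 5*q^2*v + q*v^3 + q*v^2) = -6*q^3*v - 6*q^3 + 5*q^2*v^2 + 5*q^2*v - 28*q^2 - q*v^3 - q*v^2 - 3*q*v + v^2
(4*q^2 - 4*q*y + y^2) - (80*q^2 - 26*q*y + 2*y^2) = -76*q^2 + 22*q*y - y^2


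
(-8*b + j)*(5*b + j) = -40*b^2 - 3*b*j + j^2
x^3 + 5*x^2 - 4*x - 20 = (x - 2)*(x + 2)*(x + 5)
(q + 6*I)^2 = q^2 + 12*I*q - 36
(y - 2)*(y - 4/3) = y^2 - 10*y/3 + 8/3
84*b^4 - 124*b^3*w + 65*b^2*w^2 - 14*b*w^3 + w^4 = (-7*b + w)*(-3*b + w)*(-2*b + w)^2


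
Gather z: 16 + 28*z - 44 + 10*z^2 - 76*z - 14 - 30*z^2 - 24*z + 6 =-20*z^2 - 72*z - 36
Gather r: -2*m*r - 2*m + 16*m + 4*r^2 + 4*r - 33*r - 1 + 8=14*m + 4*r^2 + r*(-2*m - 29) + 7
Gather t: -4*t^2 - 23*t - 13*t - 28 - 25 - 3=-4*t^2 - 36*t - 56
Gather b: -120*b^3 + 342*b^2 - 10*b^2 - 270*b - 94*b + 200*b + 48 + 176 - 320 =-120*b^3 + 332*b^2 - 164*b - 96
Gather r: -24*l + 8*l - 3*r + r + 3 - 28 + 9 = -16*l - 2*r - 16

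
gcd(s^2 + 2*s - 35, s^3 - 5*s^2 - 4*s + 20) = s - 5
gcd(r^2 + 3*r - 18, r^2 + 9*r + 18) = r + 6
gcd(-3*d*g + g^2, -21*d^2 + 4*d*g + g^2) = 3*d - g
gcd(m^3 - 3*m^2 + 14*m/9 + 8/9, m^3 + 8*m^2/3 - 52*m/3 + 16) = m^2 - 10*m/3 + 8/3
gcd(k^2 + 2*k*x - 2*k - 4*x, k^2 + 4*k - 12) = k - 2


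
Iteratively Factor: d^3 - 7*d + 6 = (d - 1)*(d^2 + d - 6) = (d - 1)*(d + 3)*(d - 2)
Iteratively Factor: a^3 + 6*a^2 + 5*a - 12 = (a - 1)*(a^2 + 7*a + 12) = (a - 1)*(a + 4)*(a + 3)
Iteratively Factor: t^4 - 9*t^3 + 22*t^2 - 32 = (t - 4)*(t^3 - 5*t^2 + 2*t + 8) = (t - 4)^2*(t^2 - t - 2) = (t - 4)^2*(t - 2)*(t + 1)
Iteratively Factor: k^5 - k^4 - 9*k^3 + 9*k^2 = (k + 3)*(k^4 - 4*k^3 + 3*k^2) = (k - 1)*(k + 3)*(k^3 - 3*k^2) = k*(k - 1)*(k + 3)*(k^2 - 3*k) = k*(k - 3)*(k - 1)*(k + 3)*(k)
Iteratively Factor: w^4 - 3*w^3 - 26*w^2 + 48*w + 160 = (w + 2)*(w^3 - 5*w^2 - 16*w + 80) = (w + 2)*(w + 4)*(w^2 - 9*w + 20) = (w - 4)*(w + 2)*(w + 4)*(w - 5)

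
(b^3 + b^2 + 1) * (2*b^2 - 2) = 2*b^5 + 2*b^4 - 2*b^3 - 2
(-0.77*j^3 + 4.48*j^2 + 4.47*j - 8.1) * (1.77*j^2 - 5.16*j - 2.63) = -1.3629*j^5 + 11.9028*j^4 - 13.1798*j^3 - 49.1846*j^2 + 30.0399*j + 21.303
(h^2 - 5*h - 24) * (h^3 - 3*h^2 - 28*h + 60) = h^5 - 8*h^4 - 37*h^3 + 272*h^2 + 372*h - 1440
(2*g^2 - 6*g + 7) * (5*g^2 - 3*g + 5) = 10*g^4 - 36*g^3 + 63*g^2 - 51*g + 35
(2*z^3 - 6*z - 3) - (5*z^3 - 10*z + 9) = -3*z^3 + 4*z - 12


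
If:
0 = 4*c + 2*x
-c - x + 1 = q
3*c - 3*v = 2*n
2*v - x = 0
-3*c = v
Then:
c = 0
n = 0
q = 1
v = 0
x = 0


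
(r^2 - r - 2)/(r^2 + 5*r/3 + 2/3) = 3*(r - 2)/(3*r + 2)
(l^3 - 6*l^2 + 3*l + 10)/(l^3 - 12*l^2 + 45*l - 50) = (l + 1)/(l - 5)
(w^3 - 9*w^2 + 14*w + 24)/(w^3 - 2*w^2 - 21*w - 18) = (w - 4)/(w + 3)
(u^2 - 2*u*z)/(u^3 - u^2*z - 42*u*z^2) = (-u + 2*z)/(-u^2 + u*z + 42*z^2)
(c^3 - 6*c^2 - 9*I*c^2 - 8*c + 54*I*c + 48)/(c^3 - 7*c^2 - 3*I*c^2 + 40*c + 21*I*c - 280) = (c^2 - c*(6 + I) + 6*I)/(c^2 + c*(-7 + 5*I) - 35*I)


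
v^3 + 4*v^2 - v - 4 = (v - 1)*(v + 1)*(v + 4)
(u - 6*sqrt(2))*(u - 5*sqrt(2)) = u^2 - 11*sqrt(2)*u + 60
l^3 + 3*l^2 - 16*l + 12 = (l - 2)*(l - 1)*(l + 6)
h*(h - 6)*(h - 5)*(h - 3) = h^4 - 14*h^3 + 63*h^2 - 90*h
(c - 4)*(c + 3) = c^2 - c - 12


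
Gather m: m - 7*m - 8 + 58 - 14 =36 - 6*m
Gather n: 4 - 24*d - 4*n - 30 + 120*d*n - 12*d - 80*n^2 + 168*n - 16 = -36*d - 80*n^2 + n*(120*d + 164) - 42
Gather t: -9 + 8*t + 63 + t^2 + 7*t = t^2 + 15*t + 54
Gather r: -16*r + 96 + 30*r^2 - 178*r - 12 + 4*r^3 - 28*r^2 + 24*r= 4*r^3 + 2*r^2 - 170*r + 84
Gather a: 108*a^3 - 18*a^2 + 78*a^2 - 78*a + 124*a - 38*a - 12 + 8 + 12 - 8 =108*a^3 + 60*a^2 + 8*a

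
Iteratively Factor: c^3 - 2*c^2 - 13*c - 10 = (c + 1)*(c^2 - 3*c - 10) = (c + 1)*(c + 2)*(c - 5)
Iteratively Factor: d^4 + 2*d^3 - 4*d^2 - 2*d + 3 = (d + 1)*(d^3 + d^2 - 5*d + 3) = (d - 1)*(d + 1)*(d^2 + 2*d - 3) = (d - 1)^2*(d + 1)*(d + 3)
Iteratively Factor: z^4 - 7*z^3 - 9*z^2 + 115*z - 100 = (z + 4)*(z^3 - 11*z^2 + 35*z - 25) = (z - 5)*(z + 4)*(z^2 - 6*z + 5) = (z - 5)*(z - 1)*(z + 4)*(z - 5)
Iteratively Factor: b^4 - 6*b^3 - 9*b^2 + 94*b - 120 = (b + 4)*(b^3 - 10*b^2 + 31*b - 30) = (b - 5)*(b + 4)*(b^2 - 5*b + 6) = (b - 5)*(b - 3)*(b + 4)*(b - 2)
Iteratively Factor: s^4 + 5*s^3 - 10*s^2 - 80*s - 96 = (s - 4)*(s^3 + 9*s^2 + 26*s + 24) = (s - 4)*(s + 3)*(s^2 + 6*s + 8) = (s - 4)*(s + 2)*(s + 3)*(s + 4)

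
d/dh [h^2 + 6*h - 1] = 2*h + 6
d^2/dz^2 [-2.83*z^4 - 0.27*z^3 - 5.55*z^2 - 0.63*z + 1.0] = -33.96*z^2 - 1.62*z - 11.1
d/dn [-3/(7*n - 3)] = 21/(7*n - 3)^2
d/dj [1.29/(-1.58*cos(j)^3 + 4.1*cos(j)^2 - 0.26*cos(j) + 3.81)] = (-6.1146*cos(j)^2 + 10.578*cos(j) - 0.3354)*sin(j)/(1.58*cos(j)^3 - 4.1*cos(j)^2 + 0.26*cos(j) - 3.81)^2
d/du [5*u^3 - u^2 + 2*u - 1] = 15*u^2 - 2*u + 2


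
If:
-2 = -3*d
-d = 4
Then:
No Solution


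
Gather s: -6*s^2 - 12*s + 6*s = -6*s^2 - 6*s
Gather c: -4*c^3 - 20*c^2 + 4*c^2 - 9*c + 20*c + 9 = -4*c^3 - 16*c^2 + 11*c + 9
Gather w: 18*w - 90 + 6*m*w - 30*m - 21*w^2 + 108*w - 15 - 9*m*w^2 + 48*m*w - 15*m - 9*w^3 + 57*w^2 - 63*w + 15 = -45*m - 9*w^3 + w^2*(36 - 9*m) + w*(54*m + 63) - 90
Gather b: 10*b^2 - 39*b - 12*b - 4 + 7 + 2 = 10*b^2 - 51*b + 5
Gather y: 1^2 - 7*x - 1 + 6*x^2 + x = 6*x^2 - 6*x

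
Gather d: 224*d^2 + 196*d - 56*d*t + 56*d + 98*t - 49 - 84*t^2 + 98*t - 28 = 224*d^2 + d*(252 - 56*t) - 84*t^2 + 196*t - 77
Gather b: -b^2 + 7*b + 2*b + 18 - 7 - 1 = -b^2 + 9*b + 10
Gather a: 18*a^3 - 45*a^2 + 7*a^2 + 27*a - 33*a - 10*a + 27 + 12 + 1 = 18*a^3 - 38*a^2 - 16*a + 40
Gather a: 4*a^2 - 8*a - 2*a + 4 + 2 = 4*a^2 - 10*a + 6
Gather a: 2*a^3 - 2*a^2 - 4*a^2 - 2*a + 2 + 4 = 2*a^3 - 6*a^2 - 2*a + 6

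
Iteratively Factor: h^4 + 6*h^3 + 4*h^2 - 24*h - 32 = (h + 2)*(h^3 + 4*h^2 - 4*h - 16) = (h + 2)*(h + 4)*(h^2 - 4) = (h + 2)^2*(h + 4)*(h - 2)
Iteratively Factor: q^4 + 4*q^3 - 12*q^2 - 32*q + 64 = (q + 4)*(q^3 - 12*q + 16) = (q - 2)*(q + 4)*(q^2 + 2*q - 8) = (q - 2)*(q + 4)^2*(q - 2)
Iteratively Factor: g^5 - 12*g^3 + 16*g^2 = (g)*(g^4 - 12*g^2 + 16*g) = g*(g + 4)*(g^3 - 4*g^2 + 4*g) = g^2*(g + 4)*(g^2 - 4*g + 4) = g^2*(g - 2)*(g + 4)*(g - 2)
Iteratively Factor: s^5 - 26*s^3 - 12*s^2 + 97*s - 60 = (s - 1)*(s^4 + s^3 - 25*s^2 - 37*s + 60) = (s - 1)*(s + 3)*(s^3 - 2*s^2 - 19*s + 20) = (s - 5)*(s - 1)*(s + 3)*(s^2 + 3*s - 4) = (s - 5)*(s - 1)*(s + 3)*(s + 4)*(s - 1)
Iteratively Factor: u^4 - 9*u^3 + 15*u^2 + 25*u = (u)*(u^3 - 9*u^2 + 15*u + 25) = u*(u - 5)*(u^2 - 4*u - 5) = u*(u - 5)^2*(u + 1)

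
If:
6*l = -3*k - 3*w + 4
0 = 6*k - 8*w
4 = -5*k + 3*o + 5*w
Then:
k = 4*w/3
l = 2/3 - 7*w/6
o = 5*w/9 + 4/3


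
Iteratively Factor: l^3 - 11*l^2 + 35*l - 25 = (l - 1)*(l^2 - 10*l + 25) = (l - 5)*(l - 1)*(l - 5)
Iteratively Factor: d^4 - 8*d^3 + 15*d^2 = (d - 5)*(d^3 - 3*d^2) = d*(d - 5)*(d^2 - 3*d) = d^2*(d - 5)*(d - 3)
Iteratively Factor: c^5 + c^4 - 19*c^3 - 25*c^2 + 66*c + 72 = (c + 3)*(c^4 - 2*c^3 - 13*c^2 + 14*c + 24) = (c - 2)*(c + 3)*(c^3 - 13*c - 12) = (c - 2)*(c + 1)*(c + 3)*(c^2 - c - 12) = (c - 4)*(c - 2)*(c + 1)*(c + 3)*(c + 3)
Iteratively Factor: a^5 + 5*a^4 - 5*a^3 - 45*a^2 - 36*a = (a + 3)*(a^4 + 2*a^3 - 11*a^2 - 12*a) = (a + 3)*(a + 4)*(a^3 - 2*a^2 - 3*a) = a*(a + 3)*(a + 4)*(a^2 - 2*a - 3) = a*(a - 3)*(a + 3)*(a + 4)*(a + 1)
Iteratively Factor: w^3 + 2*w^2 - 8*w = (w + 4)*(w^2 - 2*w) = w*(w + 4)*(w - 2)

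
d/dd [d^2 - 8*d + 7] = 2*d - 8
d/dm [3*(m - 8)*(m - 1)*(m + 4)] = 9*m^2 - 30*m - 84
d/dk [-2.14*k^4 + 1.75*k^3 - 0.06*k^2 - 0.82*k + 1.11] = -8.56*k^3 + 5.25*k^2 - 0.12*k - 0.82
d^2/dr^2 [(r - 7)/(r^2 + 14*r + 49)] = 2*(r - 35)/(r^4 + 28*r^3 + 294*r^2 + 1372*r + 2401)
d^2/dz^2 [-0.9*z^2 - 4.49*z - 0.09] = -1.80000000000000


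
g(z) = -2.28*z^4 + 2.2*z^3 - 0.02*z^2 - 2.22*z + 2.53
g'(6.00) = -1734.78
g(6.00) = -2491.19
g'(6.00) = -1734.78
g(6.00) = -2491.19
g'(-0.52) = 0.87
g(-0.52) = 3.20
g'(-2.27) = 138.56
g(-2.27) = -78.81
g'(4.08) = -511.92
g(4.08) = -489.24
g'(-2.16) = 120.57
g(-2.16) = -64.57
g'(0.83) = -2.92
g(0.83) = 0.85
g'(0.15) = -2.11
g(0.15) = 2.20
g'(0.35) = -1.82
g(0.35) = 1.81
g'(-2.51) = 183.68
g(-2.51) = -117.31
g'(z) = -9.12*z^3 + 6.6*z^2 - 0.04*z - 2.22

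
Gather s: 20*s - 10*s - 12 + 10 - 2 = 10*s - 4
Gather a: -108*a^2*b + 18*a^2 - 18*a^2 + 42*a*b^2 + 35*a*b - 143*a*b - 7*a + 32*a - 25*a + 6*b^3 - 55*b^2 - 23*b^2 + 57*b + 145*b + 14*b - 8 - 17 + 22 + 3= -108*a^2*b + a*(42*b^2 - 108*b) + 6*b^3 - 78*b^2 + 216*b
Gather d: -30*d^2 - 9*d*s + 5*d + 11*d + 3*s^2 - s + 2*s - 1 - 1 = -30*d^2 + d*(16 - 9*s) + 3*s^2 + s - 2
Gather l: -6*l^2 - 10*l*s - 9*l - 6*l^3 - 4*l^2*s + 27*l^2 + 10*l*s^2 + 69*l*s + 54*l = -6*l^3 + l^2*(21 - 4*s) + l*(10*s^2 + 59*s + 45)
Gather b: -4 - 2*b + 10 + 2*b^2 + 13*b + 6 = 2*b^2 + 11*b + 12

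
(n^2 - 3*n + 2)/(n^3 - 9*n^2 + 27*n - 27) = (n^2 - 3*n + 2)/(n^3 - 9*n^2 + 27*n - 27)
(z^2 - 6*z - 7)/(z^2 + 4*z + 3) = (z - 7)/(z + 3)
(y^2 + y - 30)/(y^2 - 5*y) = (y + 6)/y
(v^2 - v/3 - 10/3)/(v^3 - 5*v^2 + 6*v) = (v + 5/3)/(v*(v - 3))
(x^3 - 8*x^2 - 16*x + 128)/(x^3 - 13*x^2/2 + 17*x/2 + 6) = 2*(x^2 - 4*x - 32)/(2*x^2 - 5*x - 3)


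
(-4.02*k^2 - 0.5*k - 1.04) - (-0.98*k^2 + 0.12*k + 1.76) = -3.04*k^2 - 0.62*k - 2.8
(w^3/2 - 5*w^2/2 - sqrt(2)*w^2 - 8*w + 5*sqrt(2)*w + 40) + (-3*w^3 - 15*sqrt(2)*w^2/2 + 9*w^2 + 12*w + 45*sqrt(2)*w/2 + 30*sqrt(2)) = -5*w^3/2 - 17*sqrt(2)*w^2/2 + 13*w^2/2 + 4*w + 55*sqrt(2)*w/2 + 40 + 30*sqrt(2)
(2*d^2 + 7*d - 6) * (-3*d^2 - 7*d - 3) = -6*d^4 - 35*d^3 - 37*d^2 + 21*d + 18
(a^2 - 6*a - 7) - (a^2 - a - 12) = 5 - 5*a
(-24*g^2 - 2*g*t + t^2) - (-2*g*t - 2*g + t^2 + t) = -24*g^2 + 2*g - t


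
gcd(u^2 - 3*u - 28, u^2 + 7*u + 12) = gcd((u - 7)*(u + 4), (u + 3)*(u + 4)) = u + 4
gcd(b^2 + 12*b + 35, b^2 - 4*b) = 1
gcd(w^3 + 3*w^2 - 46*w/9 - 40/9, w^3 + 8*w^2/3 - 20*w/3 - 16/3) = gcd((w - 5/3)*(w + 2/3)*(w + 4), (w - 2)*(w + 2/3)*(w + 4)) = w^2 + 14*w/3 + 8/3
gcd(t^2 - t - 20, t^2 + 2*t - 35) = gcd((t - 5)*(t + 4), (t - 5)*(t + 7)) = t - 5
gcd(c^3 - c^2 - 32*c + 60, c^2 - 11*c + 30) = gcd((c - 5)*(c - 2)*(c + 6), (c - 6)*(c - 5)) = c - 5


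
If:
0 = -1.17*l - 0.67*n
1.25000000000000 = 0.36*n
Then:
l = -1.99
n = 3.47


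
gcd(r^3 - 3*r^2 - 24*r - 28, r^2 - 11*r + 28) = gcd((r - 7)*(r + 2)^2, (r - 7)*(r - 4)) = r - 7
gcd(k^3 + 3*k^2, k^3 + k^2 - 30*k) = k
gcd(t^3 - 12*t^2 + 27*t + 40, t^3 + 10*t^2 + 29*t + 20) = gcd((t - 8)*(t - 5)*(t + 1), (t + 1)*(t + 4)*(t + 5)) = t + 1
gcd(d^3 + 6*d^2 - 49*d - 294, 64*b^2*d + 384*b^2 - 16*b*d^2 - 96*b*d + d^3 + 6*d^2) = d + 6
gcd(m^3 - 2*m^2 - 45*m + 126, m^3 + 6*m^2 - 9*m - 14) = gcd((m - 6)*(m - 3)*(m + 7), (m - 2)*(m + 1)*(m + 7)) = m + 7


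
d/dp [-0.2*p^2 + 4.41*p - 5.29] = 4.41 - 0.4*p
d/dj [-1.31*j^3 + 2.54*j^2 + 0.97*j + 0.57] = -3.93*j^2 + 5.08*j + 0.97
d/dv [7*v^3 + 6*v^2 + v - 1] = 21*v^2 + 12*v + 1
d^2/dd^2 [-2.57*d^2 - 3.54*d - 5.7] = -5.14000000000000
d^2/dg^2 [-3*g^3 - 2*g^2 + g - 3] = -18*g - 4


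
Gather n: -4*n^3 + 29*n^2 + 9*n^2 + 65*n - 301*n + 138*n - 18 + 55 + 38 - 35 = -4*n^3 + 38*n^2 - 98*n + 40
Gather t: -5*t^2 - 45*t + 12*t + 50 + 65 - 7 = -5*t^2 - 33*t + 108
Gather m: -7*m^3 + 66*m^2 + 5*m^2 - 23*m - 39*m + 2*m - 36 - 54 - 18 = -7*m^3 + 71*m^2 - 60*m - 108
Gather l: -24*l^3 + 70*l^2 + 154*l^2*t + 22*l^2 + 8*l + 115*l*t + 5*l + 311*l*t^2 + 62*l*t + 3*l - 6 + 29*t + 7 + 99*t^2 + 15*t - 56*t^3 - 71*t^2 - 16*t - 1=-24*l^3 + l^2*(154*t + 92) + l*(311*t^2 + 177*t + 16) - 56*t^3 + 28*t^2 + 28*t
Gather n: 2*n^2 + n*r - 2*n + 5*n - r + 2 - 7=2*n^2 + n*(r + 3) - r - 5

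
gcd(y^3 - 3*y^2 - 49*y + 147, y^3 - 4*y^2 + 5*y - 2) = 1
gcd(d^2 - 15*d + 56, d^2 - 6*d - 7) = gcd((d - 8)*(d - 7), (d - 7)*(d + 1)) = d - 7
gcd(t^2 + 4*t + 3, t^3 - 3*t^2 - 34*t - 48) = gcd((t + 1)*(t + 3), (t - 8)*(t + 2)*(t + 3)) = t + 3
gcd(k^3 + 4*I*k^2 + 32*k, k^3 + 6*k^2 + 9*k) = k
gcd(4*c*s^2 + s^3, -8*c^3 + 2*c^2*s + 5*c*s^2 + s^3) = 4*c + s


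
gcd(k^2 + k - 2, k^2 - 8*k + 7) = k - 1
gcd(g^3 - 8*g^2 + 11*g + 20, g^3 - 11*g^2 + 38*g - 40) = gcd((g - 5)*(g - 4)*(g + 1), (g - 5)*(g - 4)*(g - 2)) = g^2 - 9*g + 20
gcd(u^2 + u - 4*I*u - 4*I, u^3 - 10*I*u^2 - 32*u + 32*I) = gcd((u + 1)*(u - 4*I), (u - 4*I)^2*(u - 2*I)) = u - 4*I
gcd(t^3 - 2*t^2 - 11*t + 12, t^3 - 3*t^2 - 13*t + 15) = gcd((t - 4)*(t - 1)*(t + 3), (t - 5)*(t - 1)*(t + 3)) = t^2 + 2*t - 3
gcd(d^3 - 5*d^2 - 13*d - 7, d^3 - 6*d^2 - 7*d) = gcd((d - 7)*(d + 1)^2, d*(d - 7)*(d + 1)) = d^2 - 6*d - 7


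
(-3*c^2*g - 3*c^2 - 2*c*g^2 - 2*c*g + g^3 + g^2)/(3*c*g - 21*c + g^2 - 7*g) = (-3*c^2*g - 3*c^2 - 2*c*g^2 - 2*c*g + g^3 + g^2)/(3*c*g - 21*c + g^2 - 7*g)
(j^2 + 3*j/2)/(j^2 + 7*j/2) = (2*j + 3)/(2*j + 7)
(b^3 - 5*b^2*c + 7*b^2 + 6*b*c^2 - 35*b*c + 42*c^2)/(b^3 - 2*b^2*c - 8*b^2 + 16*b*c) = (b^2 - 3*b*c + 7*b - 21*c)/(b*(b - 8))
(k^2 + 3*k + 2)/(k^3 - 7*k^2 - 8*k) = (k + 2)/(k*(k - 8))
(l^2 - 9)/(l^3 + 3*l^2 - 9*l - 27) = 1/(l + 3)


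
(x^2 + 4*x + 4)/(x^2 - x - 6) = (x + 2)/(x - 3)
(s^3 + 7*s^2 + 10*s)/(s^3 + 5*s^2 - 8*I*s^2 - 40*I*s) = (s + 2)/(s - 8*I)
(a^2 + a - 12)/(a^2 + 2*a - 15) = (a + 4)/(a + 5)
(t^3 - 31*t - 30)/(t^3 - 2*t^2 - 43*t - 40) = (t - 6)/(t - 8)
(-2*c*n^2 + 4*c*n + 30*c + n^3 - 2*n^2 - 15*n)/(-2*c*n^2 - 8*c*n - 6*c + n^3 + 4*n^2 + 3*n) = (n - 5)/(n + 1)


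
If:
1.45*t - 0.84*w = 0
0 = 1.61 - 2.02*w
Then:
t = 0.46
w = 0.80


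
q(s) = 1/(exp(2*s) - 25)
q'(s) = -2*exp(2*s)/(exp(2*s) - 25)^2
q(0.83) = -0.05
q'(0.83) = -0.03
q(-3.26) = -0.04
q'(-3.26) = -0.00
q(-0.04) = -0.04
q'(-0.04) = -0.00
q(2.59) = 0.01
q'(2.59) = -0.02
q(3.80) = 0.00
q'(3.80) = -0.00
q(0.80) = -0.05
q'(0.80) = -0.02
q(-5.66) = -0.04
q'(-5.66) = -0.00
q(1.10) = -0.06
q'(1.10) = -0.07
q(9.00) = 0.00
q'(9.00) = 0.00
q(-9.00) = -0.04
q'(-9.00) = 0.00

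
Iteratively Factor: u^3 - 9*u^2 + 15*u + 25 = (u - 5)*(u^2 - 4*u - 5) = (u - 5)*(u + 1)*(u - 5)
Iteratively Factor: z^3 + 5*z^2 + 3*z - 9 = (z + 3)*(z^2 + 2*z - 3) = (z + 3)^2*(z - 1)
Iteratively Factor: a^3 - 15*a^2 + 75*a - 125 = (a - 5)*(a^2 - 10*a + 25) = (a - 5)^2*(a - 5)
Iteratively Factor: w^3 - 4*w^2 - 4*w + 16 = (w - 4)*(w^2 - 4) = (w - 4)*(w + 2)*(w - 2)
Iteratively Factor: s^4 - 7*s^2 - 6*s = (s + 2)*(s^3 - 2*s^2 - 3*s) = (s - 3)*(s + 2)*(s^2 + s) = (s - 3)*(s + 1)*(s + 2)*(s)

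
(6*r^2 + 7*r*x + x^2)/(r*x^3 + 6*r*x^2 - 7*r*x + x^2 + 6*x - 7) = (6*r^2 + 7*r*x + x^2)/(r*x^3 + 6*r*x^2 - 7*r*x + x^2 + 6*x - 7)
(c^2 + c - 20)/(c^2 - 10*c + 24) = (c + 5)/(c - 6)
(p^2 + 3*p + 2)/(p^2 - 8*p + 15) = (p^2 + 3*p + 2)/(p^2 - 8*p + 15)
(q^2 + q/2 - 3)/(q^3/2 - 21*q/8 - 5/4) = 4*(2*q - 3)/(4*q^2 - 8*q - 5)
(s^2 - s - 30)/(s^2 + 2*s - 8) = (s^2 - s - 30)/(s^2 + 2*s - 8)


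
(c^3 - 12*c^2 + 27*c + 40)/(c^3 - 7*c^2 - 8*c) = (c - 5)/c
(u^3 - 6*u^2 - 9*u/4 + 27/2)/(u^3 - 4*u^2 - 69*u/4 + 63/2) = (2*u + 3)/(2*u + 7)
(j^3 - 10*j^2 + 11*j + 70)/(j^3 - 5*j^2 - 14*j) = (j - 5)/j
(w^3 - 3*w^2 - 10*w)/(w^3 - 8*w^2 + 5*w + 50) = w/(w - 5)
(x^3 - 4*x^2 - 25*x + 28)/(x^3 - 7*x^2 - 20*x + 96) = (x^2 - 8*x + 7)/(x^2 - 11*x + 24)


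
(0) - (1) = -1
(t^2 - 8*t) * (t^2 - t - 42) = t^4 - 9*t^3 - 34*t^2 + 336*t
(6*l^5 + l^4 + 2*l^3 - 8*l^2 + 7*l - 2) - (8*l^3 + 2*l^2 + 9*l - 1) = 6*l^5 + l^4 - 6*l^3 - 10*l^2 - 2*l - 1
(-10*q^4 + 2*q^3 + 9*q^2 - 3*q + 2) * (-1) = 10*q^4 - 2*q^3 - 9*q^2 + 3*q - 2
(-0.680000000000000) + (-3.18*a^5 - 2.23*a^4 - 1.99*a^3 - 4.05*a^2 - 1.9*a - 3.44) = -3.18*a^5 - 2.23*a^4 - 1.99*a^3 - 4.05*a^2 - 1.9*a - 4.12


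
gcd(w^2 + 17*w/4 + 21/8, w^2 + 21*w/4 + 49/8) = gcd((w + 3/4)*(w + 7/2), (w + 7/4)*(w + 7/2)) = w + 7/2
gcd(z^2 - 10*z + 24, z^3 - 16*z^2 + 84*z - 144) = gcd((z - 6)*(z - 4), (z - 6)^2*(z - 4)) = z^2 - 10*z + 24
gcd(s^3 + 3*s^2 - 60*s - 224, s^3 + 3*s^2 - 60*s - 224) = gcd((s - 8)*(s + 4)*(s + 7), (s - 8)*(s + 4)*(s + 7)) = s^3 + 3*s^2 - 60*s - 224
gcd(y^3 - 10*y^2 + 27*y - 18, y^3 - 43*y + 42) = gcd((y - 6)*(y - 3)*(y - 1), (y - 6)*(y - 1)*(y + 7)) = y^2 - 7*y + 6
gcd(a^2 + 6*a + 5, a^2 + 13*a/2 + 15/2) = a + 5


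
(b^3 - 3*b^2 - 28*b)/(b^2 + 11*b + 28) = b*(b - 7)/(b + 7)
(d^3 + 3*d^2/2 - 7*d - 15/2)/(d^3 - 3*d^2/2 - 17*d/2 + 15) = (d + 1)/(d - 2)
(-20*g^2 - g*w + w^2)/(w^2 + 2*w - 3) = (-20*g^2 - g*w + w^2)/(w^2 + 2*w - 3)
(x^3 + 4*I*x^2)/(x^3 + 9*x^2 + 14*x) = x*(x + 4*I)/(x^2 + 9*x + 14)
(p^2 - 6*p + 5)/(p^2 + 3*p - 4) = (p - 5)/(p + 4)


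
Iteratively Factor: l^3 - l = (l)*(l^2 - 1) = l*(l + 1)*(l - 1)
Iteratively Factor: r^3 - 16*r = (r - 4)*(r^2 + 4*r) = r*(r - 4)*(r + 4)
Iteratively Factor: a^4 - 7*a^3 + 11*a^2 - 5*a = (a - 5)*(a^3 - 2*a^2 + a) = (a - 5)*(a - 1)*(a^2 - a) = (a - 5)*(a - 1)^2*(a)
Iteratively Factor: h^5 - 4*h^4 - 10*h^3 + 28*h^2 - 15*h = (h - 1)*(h^4 - 3*h^3 - 13*h^2 + 15*h) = h*(h - 1)*(h^3 - 3*h^2 - 13*h + 15) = h*(h - 1)*(h + 3)*(h^2 - 6*h + 5) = h*(h - 1)^2*(h + 3)*(h - 5)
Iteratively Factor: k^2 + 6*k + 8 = (k + 4)*(k + 2)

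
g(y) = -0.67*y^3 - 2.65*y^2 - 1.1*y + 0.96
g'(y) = -2.01*y^2 - 5.3*y - 1.1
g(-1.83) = -1.80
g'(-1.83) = 1.87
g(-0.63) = 0.77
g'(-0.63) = 1.44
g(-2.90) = -1.80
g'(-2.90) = -2.63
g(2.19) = -21.20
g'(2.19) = -22.35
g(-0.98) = 0.12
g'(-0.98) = 2.16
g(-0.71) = 0.64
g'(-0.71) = 1.65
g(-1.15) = -0.26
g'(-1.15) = 2.34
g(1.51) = -9.05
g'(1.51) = -13.69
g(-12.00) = 790.32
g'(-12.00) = -226.94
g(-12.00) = 790.32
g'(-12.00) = -226.94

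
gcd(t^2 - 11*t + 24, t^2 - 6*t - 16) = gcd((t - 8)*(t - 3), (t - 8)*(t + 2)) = t - 8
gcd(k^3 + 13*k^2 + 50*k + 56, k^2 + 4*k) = k + 4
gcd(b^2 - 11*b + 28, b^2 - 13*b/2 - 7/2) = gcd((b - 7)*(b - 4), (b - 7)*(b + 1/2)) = b - 7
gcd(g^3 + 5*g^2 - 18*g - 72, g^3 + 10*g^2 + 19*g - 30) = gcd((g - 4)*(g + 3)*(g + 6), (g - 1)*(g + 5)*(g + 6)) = g + 6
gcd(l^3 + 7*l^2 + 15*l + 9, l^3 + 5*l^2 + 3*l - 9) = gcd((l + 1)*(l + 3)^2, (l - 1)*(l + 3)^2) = l^2 + 6*l + 9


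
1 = 1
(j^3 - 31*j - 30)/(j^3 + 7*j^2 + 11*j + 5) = (j - 6)/(j + 1)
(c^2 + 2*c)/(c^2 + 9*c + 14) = c/(c + 7)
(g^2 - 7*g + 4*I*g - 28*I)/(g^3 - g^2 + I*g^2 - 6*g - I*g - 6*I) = (g^2 + g*(-7 + 4*I) - 28*I)/(g^3 + g^2*(-1 + I) - g*(6 + I) - 6*I)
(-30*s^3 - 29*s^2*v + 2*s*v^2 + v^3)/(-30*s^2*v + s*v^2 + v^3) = (s + v)/v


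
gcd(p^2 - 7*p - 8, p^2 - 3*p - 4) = p + 1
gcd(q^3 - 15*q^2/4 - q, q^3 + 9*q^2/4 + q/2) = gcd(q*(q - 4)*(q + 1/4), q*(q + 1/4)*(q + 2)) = q^2 + q/4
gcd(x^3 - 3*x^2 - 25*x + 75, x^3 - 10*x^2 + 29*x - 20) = x - 5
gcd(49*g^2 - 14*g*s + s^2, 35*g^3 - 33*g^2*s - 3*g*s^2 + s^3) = -7*g + s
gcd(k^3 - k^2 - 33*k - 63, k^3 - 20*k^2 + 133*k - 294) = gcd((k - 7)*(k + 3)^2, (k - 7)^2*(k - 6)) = k - 7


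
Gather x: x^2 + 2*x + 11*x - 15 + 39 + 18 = x^2 + 13*x + 42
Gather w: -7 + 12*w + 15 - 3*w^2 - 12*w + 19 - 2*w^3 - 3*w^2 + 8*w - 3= -2*w^3 - 6*w^2 + 8*w + 24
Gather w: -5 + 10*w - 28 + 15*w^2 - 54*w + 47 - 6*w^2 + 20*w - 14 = 9*w^2 - 24*w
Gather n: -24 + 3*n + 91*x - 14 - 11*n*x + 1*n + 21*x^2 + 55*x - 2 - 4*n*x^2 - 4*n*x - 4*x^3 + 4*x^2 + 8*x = n*(-4*x^2 - 15*x + 4) - 4*x^3 + 25*x^2 + 154*x - 40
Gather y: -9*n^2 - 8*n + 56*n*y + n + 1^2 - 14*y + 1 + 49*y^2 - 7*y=-9*n^2 - 7*n + 49*y^2 + y*(56*n - 21) + 2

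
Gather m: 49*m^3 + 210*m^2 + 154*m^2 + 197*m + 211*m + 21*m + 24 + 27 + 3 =49*m^3 + 364*m^2 + 429*m + 54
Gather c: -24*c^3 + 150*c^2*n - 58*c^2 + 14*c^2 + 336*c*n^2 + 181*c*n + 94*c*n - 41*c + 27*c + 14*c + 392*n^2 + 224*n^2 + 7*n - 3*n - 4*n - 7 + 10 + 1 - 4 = -24*c^3 + c^2*(150*n - 44) + c*(336*n^2 + 275*n) + 616*n^2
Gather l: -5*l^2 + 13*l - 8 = -5*l^2 + 13*l - 8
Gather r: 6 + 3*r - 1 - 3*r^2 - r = -3*r^2 + 2*r + 5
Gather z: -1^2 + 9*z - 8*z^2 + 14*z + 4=-8*z^2 + 23*z + 3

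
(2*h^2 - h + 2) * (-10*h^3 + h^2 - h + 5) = -20*h^5 + 12*h^4 - 23*h^3 + 13*h^2 - 7*h + 10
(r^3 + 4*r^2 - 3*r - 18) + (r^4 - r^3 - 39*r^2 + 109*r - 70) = r^4 - 35*r^2 + 106*r - 88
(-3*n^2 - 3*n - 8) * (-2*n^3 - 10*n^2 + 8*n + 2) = 6*n^5 + 36*n^4 + 22*n^3 + 50*n^2 - 70*n - 16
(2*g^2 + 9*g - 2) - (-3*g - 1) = 2*g^2 + 12*g - 1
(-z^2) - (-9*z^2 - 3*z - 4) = 8*z^2 + 3*z + 4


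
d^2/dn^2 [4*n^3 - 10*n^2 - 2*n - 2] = 24*n - 20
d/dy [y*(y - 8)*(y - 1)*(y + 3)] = 4*y^3 - 18*y^2 - 38*y + 24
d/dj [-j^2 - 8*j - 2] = -2*j - 8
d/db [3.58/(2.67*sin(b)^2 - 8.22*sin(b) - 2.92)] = (29.4276 - 19.1172*sin(b))*cos(b)/(-2.67*sin(b)^2 + 8.22*sin(b) + 2.92)^2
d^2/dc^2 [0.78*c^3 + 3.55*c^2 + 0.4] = 4.68*c + 7.1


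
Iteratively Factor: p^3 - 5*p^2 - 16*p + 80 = (p - 5)*(p^2 - 16) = (p - 5)*(p - 4)*(p + 4)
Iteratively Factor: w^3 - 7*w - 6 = (w - 3)*(w^2 + 3*w + 2) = (w - 3)*(w + 1)*(w + 2)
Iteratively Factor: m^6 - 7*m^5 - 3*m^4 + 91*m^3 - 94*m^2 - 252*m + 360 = (m - 3)*(m^5 - 4*m^4 - 15*m^3 + 46*m^2 + 44*m - 120) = (m - 3)*(m + 3)*(m^4 - 7*m^3 + 6*m^2 + 28*m - 40) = (m - 3)*(m - 2)*(m + 3)*(m^3 - 5*m^2 - 4*m + 20) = (m - 3)*(m - 2)*(m + 2)*(m + 3)*(m^2 - 7*m + 10) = (m - 5)*(m - 3)*(m - 2)*(m + 2)*(m + 3)*(m - 2)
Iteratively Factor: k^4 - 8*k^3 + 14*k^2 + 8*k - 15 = (k - 5)*(k^3 - 3*k^2 - k + 3) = (k - 5)*(k + 1)*(k^2 - 4*k + 3) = (k - 5)*(k - 3)*(k + 1)*(k - 1)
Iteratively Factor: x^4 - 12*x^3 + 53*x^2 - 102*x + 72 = (x - 3)*(x^3 - 9*x^2 + 26*x - 24) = (x - 4)*(x - 3)*(x^2 - 5*x + 6) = (x - 4)*(x - 3)^2*(x - 2)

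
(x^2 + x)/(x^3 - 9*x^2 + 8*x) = (x + 1)/(x^2 - 9*x + 8)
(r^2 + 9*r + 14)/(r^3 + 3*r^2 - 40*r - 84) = 1/(r - 6)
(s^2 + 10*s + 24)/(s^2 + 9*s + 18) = (s + 4)/(s + 3)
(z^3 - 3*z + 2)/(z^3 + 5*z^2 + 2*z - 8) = (z - 1)/(z + 4)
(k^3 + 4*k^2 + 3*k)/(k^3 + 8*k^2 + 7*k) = (k + 3)/(k + 7)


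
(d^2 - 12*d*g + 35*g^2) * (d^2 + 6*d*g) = d^4 - 6*d^3*g - 37*d^2*g^2 + 210*d*g^3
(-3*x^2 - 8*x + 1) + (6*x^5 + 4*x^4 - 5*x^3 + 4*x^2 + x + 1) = 6*x^5 + 4*x^4 - 5*x^3 + x^2 - 7*x + 2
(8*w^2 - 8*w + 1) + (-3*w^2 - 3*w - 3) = 5*w^2 - 11*w - 2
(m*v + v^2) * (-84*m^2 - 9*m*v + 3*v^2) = -84*m^3*v - 93*m^2*v^2 - 6*m*v^3 + 3*v^4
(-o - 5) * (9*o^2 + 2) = -9*o^3 - 45*o^2 - 2*o - 10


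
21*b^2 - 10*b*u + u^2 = (-7*b + u)*(-3*b + u)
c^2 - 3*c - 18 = (c - 6)*(c + 3)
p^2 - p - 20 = (p - 5)*(p + 4)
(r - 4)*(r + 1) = r^2 - 3*r - 4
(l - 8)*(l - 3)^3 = l^4 - 17*l^3 + 99*l^2 - 243*l + 216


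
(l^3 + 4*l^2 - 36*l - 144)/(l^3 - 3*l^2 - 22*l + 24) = (l + 6)/(l - 1)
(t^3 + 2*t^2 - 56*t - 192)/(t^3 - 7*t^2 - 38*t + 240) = (t + 4)/(t - 5)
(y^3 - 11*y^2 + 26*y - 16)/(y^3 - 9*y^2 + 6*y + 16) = (y - 1)/(y + 1)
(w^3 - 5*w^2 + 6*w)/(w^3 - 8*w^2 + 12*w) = (w - 3)/(w - 6)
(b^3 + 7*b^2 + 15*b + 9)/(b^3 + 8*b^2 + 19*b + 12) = (b + 3)/(b + 4)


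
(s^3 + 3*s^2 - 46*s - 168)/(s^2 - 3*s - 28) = s + 6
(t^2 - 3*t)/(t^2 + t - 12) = t/(t + 4)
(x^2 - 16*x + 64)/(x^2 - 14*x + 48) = (x - 8)/(x - 6)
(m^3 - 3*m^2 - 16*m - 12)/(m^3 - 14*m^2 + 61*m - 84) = (m^3 - 3*m^2 - 16*m - 12)/(m^3 - 14*m^2 + 61*m - 84)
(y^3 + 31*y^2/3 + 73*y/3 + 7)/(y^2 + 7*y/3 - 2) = (3*y^2 + 22*y + 7)/(3*y - 2)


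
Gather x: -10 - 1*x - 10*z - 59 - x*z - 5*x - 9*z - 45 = x*(-z - 6) - 19*z - 114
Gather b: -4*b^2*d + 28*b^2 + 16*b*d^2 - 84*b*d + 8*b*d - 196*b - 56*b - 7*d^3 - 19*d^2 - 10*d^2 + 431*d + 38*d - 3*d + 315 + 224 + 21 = b^2*(28 - 4*d) + b*(16*d^2 - 76*d - 252) - 7*d^3 - 29*d^2 + 466*d + 560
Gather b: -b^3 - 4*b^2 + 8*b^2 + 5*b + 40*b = -b^3 + 4*b^2 + 45*b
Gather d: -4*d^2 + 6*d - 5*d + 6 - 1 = -4*d^2 + d + 5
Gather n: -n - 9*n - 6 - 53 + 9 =-10*n - 50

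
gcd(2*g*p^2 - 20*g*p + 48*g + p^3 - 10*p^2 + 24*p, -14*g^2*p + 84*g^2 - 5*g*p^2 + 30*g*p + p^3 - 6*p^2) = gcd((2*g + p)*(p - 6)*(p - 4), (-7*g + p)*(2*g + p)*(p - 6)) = 2*g*p - 12*g + p^2 - 6*p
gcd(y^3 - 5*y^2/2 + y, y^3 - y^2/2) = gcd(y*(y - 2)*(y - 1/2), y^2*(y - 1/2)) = y^2 - y/2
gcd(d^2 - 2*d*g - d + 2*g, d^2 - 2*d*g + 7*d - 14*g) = d - 2*g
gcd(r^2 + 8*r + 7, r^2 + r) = r + 1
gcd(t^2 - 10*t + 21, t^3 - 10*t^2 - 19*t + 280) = t - 7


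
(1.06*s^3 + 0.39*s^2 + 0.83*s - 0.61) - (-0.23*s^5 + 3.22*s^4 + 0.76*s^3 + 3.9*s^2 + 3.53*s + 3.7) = 0.23*s^5 - 3.22*s^4 + 0.3*s^3 - 3.51*s^2 - 2.7*s - 4.31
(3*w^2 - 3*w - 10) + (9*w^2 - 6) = 12*w^2 - 3*w - 16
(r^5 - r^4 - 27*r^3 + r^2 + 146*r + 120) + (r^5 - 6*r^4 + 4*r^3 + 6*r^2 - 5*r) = 2*r^5 - 7*r^4 - 23*r^3 + 7*r^2 + 141*r + 120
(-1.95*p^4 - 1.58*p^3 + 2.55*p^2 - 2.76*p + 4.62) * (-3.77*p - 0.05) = 7.3515*p^5 + 6.0541*p^4 - 9.5345*p^3 + 10.2777*p^2 - 17.2794*p - 0.231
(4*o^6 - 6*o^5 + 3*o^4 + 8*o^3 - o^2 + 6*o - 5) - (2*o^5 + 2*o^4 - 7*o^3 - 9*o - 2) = 4*o^6 - 8*o^5 + o^4 + 15*o^3 - o^2 + 15*o - 3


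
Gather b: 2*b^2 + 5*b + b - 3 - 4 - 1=2*b^2 + 6*b - 8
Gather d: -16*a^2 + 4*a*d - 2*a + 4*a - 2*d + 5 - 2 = -16*a^2 + 2*a + d*(4*a - 2) + 3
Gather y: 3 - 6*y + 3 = 6 - 6*y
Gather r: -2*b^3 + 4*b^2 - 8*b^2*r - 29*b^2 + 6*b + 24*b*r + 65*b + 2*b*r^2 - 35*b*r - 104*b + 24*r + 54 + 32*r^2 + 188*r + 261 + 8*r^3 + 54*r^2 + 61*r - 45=-2*b^3 - 25*b^2 - 33*b + 8*r^3 + r^2*(2*b + 86) + r*(-8*b^2 - 11*b + 273) + 270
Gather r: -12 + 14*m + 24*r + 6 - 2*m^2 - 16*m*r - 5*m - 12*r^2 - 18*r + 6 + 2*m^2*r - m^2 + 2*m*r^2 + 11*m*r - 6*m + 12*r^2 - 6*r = -3*m^2 + 2*m*r^2 + 3*m + r*(2*m^2 - 5*m)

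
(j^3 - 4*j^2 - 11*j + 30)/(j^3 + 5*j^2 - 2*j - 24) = (j - 5)/(j + 4)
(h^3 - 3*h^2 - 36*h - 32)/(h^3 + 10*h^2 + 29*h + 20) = (h - 8)/(h + 5)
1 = 1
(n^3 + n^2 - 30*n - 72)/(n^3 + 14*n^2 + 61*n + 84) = (n - 6)/(n + 7)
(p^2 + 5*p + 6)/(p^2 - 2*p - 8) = (p + 3)/(p - 4)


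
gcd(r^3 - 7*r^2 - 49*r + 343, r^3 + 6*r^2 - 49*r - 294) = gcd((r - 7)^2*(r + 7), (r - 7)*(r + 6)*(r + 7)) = r^2 - 49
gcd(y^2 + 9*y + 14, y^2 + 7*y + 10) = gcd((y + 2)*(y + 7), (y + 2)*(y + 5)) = y + 2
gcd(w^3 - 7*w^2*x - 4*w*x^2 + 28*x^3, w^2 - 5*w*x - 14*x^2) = -w^2 + 5*w*x + 14*x^2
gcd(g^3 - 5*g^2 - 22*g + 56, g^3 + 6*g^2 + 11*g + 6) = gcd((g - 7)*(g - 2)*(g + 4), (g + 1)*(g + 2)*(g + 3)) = 1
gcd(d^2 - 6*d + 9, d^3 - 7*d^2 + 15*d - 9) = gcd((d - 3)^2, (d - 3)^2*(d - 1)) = d^2 - 6*d + 9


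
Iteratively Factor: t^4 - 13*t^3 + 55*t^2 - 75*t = (t - 3)*(t^3 - 10*t^2 + 25*t) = t*(t - 3)*(t^2 - 10*t + 25) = t*(t - 5)*(t - 3)*(t - 5)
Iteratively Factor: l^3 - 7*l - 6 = (l + 2)*(l^2 - 2*l - 3) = (l + 1)*(l + 2)*(l - 3)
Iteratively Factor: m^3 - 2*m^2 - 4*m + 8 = (m - 2)*(m^2 - 4) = (m - 2)^2*(m + 2)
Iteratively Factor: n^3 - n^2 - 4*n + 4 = (n - 2)*(n^2 + n - 2) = (n - 2)*(n - 1)*(n + 2)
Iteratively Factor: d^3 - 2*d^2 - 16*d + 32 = (d - 2)*(d^2 - 16) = (d - 2)*(d + 4)*(d - 4)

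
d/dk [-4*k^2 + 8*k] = 8 - 8*k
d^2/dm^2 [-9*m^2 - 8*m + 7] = -18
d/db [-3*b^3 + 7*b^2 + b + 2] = -9*b^2 + 14*b + 1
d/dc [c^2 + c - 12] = 2*c + 1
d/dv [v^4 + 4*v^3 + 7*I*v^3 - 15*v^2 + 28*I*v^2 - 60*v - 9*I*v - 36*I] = 4*v^3 + v^2*(12 + 21*I) + v*(-30 + 56*I) - 60 - 9*I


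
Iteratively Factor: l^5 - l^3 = (l + 1)*(l^4 - l^3) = (l - 1)*(l + 1)*(l^3) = l*(l - 1)*(l + 1)*(l^2) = l^2*(l - 1)*(l + 1)*(l)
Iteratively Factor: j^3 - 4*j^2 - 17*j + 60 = (j - 3)*(j^2 - j - 20) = (j - 5)*(j - 3)*(j + 4)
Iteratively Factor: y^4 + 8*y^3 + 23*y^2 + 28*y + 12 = (y + 3)*(y^3 + 5*y^2 + 8*y + 4) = (y + 1)*(y + 3)*(y^2 + 4*y + 4) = (y + 1)*(y + 2)*(y + 3)*(y + 2)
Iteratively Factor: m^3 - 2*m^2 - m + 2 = (m + 1)*(m^2 - 3*m + 2) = (m - 2)*(m + 1)*(m - 1)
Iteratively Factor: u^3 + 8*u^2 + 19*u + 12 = (u + 3)*(u^2 + 5*u + 4) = (u + 3)*(u + 4)*(u + 1)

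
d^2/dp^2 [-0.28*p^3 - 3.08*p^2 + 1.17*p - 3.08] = -1.68*p - 6.16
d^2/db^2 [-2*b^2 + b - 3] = -4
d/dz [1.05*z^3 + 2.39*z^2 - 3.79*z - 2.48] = 3.15*z^2 + 4.78*z - 3.79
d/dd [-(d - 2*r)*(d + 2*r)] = -2*d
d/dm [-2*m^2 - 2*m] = -4*m - 2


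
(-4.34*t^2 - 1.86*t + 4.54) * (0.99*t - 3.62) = -4.2966*t^3 + 13.8694*t^2 + 11.2278*t - 16.4348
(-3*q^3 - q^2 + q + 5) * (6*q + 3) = -18*q^4 - 15*q^3 + 3*q^2 + 33*q + 15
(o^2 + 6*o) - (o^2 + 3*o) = 3*o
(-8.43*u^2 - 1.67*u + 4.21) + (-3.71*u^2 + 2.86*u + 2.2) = -12.14*u^2 + 1.19*u + 6.41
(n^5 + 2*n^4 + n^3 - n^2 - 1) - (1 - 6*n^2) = n^5 + 2*n^4 + n^3 + 5*n^2 - 2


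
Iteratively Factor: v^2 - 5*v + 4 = (v - 4)*(v - 1)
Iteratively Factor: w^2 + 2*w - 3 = (w - 1)*(w + 3)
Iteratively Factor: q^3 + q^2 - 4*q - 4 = (q + 1)*(q^2 - 4) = (q + 1)*(q + 2)*(q - 2)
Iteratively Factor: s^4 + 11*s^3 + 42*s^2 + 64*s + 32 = (s + 4)*(s^3 + 7*s^2 + 14*s + 8) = (s + 4)^2*(s^2 + 3*s + 2) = (s + 1)*(s + 4)^2*(s + 2)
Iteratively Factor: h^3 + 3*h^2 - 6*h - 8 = (h - 2)*(h^2 + 5*h + 4) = (h - 2)*(h + 4)*(h + 1)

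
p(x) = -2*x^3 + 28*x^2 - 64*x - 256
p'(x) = -6*x^2 + 56*x - 64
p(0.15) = -264.98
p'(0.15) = -55.74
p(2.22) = -281.97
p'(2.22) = 30.75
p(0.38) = -276.39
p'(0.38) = -43.59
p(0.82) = -290.76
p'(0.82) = -22.11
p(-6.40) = 1824.77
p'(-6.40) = -668.16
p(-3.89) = 534.39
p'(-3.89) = -372.63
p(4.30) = -172.49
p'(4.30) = 65.86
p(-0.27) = -236.64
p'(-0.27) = -79.56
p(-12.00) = 8000.00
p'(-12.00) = -1600.00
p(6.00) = -64.00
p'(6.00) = 56.00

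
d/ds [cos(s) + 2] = -sin(s)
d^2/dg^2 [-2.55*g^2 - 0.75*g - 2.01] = -5.10000000000000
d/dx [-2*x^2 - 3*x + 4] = -4*x - 3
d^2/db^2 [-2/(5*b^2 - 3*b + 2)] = 4*(25*b^2 - 15*b - (10*b - 3)^2 + 10)/(5*b^2 - 3*b + 2)^3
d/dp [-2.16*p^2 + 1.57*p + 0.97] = 1.57 - 4.32*p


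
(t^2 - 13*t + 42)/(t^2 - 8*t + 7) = (t - 6)/(t - 1)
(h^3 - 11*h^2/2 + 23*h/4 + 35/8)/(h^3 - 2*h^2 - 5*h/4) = (h - 7/2)/h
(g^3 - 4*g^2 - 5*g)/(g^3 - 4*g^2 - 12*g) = (-g^2 + 4*g + 5)/(-g^2 + 4*g + 12)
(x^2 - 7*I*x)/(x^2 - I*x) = (x - 7*I)/(x - I)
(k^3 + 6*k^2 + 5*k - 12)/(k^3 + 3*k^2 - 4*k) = (k + 3)/k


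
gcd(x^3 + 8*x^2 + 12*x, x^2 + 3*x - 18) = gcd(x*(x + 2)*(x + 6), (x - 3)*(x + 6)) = x + 6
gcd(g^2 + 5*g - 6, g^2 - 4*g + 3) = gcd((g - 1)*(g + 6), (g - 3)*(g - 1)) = g - 1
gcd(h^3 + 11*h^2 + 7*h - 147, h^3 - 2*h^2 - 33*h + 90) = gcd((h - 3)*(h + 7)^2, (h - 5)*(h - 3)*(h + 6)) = h - 3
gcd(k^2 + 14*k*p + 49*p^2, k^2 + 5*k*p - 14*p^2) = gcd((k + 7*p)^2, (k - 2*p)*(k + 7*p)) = k + 7*p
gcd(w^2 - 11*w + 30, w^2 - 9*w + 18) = w - 6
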